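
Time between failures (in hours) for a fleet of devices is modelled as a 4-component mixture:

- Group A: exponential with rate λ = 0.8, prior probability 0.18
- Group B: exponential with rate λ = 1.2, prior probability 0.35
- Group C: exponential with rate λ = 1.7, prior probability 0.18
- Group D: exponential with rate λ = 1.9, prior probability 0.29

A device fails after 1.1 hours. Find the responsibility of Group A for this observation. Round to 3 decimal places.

0.208

Posterior ∝ prior × likelihood, so P(k | x) ∝ π_k f_k(x); normalise over all components.
Component likelihoods at x = 1.1 hours:
  L_A = 0.8·e^(−0.8·1.1) = 0.8·e^(−0.8800) = 0.331826
  L_B = 1.2·e^(−1.2·1.1) = 1.2·e^(−1.3200) = 0.320562
  L_C = 1.7·e^(−1.7·1.1) = 1.7·e^(−1.8700) = 0.26201
  L_D = 1.9·e^(−1.9·1.1) = 1.9·e^(−2.0900) = 0.235006
Multiply by the mixture weights:
  π_A·L_A = 0.18 × 0.331826 = 0.0597287
  π_B·L_B = 0.35 × 0.320562 = 0.112197
  π_C·L_C = 0.18 × 0.26201 = 0.0471618
  π_D·L_D = 0.29 × 0.235006 = 0.0681516
Marginal: 0.0597287 + 0.112197 + 0.0471618 + 0.0681516 = 0.287239
P(Group A | 1.1 hours) ≈ 0.208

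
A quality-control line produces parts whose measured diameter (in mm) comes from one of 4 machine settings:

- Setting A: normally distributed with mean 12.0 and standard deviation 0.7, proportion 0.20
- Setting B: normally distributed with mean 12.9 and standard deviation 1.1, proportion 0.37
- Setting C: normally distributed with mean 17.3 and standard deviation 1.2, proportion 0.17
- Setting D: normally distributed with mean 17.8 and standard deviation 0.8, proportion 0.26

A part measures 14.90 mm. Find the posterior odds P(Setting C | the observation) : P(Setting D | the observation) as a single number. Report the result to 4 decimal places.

The posterior odds equal the prior odds times the likelihood ratio: (P(Z=i)/P(Z=j))·(f_i(x)/f_j(x)).
Evaluate each component's likelihood at the observed value:
  f_A = 0.00010687
  f_B = 0.0694505
  f_C = 0.0449925
  f_D = 0.000698827
Odds = (0.17/0.26) × (0.0449925/0.000698827) = 0.653846 × 64.3829 ≈ 42.0965

42.0965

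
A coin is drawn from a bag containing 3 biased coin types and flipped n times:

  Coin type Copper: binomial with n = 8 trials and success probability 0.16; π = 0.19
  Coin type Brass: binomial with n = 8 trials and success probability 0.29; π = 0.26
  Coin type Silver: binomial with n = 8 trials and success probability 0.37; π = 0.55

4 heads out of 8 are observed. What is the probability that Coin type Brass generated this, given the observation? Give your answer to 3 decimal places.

0.217

The responsibility of component k is π_k f_k(x) divided by Σ_j π_j f_j(x).
Binomial probabilities:
  L_Copper = 0.0228399
  L_Brass = 0.125812
  L_Silver = 0.206665
Prior × likelihood for each component:
  π_Copper·L_Copper = 0.19 × 0.0228399 = 0.00433959
  π_Brass·L_Brass = 0.26 × 0.125812 = 0.0327112
  π_Silver·L_Silver = 0.55 × 0.206665 = 0.113666
Evidence: 0.00433959 + 0.0327112 + 0.113666 = 0.150717
Responsibility of Coin type Brass: 0.0327112 / 0.150717 ≈ 0.217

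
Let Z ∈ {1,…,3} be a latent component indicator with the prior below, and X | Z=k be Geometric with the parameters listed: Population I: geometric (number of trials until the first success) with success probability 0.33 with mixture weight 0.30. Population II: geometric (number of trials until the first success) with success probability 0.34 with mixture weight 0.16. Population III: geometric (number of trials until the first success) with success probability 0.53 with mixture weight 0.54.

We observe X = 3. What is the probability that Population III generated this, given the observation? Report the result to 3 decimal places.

0.481

P(component k | x) = w_k·f_k(x) / marginal(x), where marginal(x) = Σ_j w_j·f_j(x).
Geometric probabilities:
  p_I = 0.33·(1−0.33)^2 = 0.33·0.4489 = 0.148137
  p_II = 0.34·(1−0.34)^2 = 0.34·0.4356 = 0.148104
  p_III = 0.53·(1−0.53)^2 = 0.53·0.2209 = 0.117077
Unnormalised posteriors:
  w_I·p_I = 0.30 × 0.148137 = 0.0444411
  w_II·p_II = 0.16 × 0.148104 = 0.0236966
  w_III·p_III = 0.54 × 0.117077 = 0.0632216
Denominator: 0.0444411 + 0.0236966 + 0.0632216 = 0.131359
Responsibility of Population III: 0.0632216 / 0.131359 ≈ 0.481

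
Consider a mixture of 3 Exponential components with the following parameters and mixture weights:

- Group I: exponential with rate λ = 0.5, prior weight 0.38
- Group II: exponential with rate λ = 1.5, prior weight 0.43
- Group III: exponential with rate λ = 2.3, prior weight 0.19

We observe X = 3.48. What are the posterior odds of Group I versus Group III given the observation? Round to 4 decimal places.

228.3983

Posterior odds = (P(Z=i) f_i(x)) / (P(Z=j) f_j(x)); the normalising sum cancels.
Exponential densities:
  L_I = 0.5·e^(−0.5·3.48) = 0.5·e^(−1.7400) = 0.0877602
  L_II = 1.5·e^(−1.5·3.48) = 1.5·e^(−5.2200) = 0.00811099
  L_III = 2.3·e^(−2.3·3.48) = 2.3·e^(−8.0040) = 0.000768484
0.0333489 / 0.000146012 ≈ 228.3983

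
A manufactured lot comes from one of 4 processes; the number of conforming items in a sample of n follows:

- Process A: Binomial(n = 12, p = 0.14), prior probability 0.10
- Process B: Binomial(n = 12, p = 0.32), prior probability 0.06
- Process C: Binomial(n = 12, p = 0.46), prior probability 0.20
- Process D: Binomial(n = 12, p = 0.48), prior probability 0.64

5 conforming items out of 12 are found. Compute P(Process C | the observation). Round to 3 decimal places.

0.232

The responsibility of component k is π_k f_k(x) divided by Σ_j π_j f_j(x).
Component likelihoods at x = 5 conforming items out of 12:
  L_A = C(12,5)·0.14^5·0.86^7 = 792·5.37824e-05·0.347928 = 0.0148202
  L_B = C(12,5)·0.32^5·0.68^7 = 792·0.00335544·0.0672299 = 0.178664
  L_C = C(12,5)·0.46^5·0.54^7 = 792·0.0205963·0.0133893 = 0.218409
  L_D = C(12,5)·0.48^5·0.52^7 = 792·0.0254804·0.0102807 = 0.20747
Weight by the priors:
  π_A·L_A = 0.10 × 0.0148202 = 0.00148202
  π_B·L_B = 0.06 × 0.178664 = 0.0107199
  π_C·L_C = 0.20 × 0.218409 = 0.0436818
  π_D·L_D = 0.64 × 0.20747 = 0.132781
Normaliser: 0.00148202 + 0.0107199 + 0.0436818 + 0.132781 = 0.188664
Responsibility of Process C: 0.0436818 / 0.188664 ≈ 0.232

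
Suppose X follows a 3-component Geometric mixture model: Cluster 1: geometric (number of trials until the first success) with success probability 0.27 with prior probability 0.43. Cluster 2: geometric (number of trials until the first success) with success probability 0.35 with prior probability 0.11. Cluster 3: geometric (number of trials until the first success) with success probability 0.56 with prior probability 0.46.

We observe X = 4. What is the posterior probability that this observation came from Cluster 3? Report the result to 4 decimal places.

Posterior ∝ prior × likelihood, so P(k | x) ∝ w_k f_k(x); normalise over all components.
Geometric probabilities:
  L_1 = 0.27·(1−0.27)^3 = 0.27·0.389017 = 0.105035
  L_2 = 0.35·(1−0.35)^3 = 0.35·0.274625 = 0.0961188
  L_3 = 0.56·(1−0.56)^3 = 0.56·0.085184 = 0.047703
Weight by the priors:
  w_1·L_1 = 0.43 × 0.105035 = 0.0451649
  w_2·L_2 = 0.11 × 0.0961188 = 0.0105731
  w_3·L_3 = 0.46 × 0.047703 = 0.0219434
Sum: 0.0451649 + 0.0105731 + 0.0219434 = 0.0776813
Responsibility of Cluster 3: 0.0219434 / 0.0776813 ≈ 0.2825

0.2825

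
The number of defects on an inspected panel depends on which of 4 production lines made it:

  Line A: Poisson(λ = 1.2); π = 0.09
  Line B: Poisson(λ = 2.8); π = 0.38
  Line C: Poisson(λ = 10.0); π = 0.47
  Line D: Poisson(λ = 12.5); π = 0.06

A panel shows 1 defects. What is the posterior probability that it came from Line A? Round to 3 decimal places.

P(component k | x) = π_k·f_k(x) / marginal(x), where marginal(x) = Σ_j π_j·f_j(x).
Evaluate each component's likelihood at the observed value:
  L_A = 0.361433
  L_B = 0.170268
  L_C = 0.000453999
  L_D = 4.65832e-05
Unnormalised posteriors:
  π_A·L_A = 0.09 × 0.361433 = 0.032529
  π_B·L_B = 0.38 × 0.170268 = 0.0647019
  π_C·L_C = 0.47 × 0.000453999 = 0.00021338
  π_D·L_D = 0.06 × 4.65832e-05 = 2.79499e-06
Normaliser: 0.032529 + 0.0647019 + 0.00021338 + 2.79499e-06 = 0.0974471
P(Line A | 1 defects) ≈ 0.334

0.334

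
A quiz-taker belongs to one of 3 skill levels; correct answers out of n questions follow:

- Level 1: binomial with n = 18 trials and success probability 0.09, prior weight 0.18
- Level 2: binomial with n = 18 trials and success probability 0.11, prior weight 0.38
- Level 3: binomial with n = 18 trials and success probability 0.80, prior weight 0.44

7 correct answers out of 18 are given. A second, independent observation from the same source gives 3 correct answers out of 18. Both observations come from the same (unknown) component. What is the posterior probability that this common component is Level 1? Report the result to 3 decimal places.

0.102

Posterior ∝ prior × likelihood, so P(k | x) ∝ π_k f_k(x); normalise over all components.
Since both observations come from the same component, the likelihood for component k is f_k(x₁)·f_k(x₂).
  p_1 = [0.000539396] × [0.144557] = 7.79734e-05
  p_2 = [0.00172105] × [0.189112] = 0.000325471
  p_3 = [0.000136683] × [1.36902e-08] = 1.87122e-12
Unnormalised posteriors:
  π_1·p_1 = 0.18 × 7.79734e-05 = 1.40352e-05
  π_2·p_2 = 0.38 × 0.000325471 = 0.000123679
  π_3·p_3 = 0.44 × 1.87122e-12 = 8.23336e-13
Denominator: 1.40352e-05 + 0.000123679 + 8.23336e-13 = 0.000137714
P(Level 1 | x) ≈ 0.102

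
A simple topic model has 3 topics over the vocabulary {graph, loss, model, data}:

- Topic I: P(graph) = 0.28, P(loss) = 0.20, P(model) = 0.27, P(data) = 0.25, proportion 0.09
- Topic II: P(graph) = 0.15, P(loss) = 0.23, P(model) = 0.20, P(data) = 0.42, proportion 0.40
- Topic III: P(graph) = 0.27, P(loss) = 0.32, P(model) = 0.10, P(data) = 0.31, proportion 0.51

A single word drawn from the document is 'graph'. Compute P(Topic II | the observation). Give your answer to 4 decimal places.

0.2692

By Bayes' theorem, P(k | x) = π_k f_k(x) / Σ_j π_j f_j(x).
Categorical probabilities:
  L_I = 0.28
  L_II = 0.15
  L_III = 0.27
Prior × likelihood for each component:
  π_I·L_I = 0.09 × 0.28 = 0.0252
  π_II·L_II = 0.40 × 0.15 = 0.06
  π_III·L_III = 0.51 × 0.27 = 0.1377
Marginal: 0.0252 + 0.06 + 0.1377 = 0.2229
Responsibility of Topic II: 0.06 / 0.2229 ≈ 0.2692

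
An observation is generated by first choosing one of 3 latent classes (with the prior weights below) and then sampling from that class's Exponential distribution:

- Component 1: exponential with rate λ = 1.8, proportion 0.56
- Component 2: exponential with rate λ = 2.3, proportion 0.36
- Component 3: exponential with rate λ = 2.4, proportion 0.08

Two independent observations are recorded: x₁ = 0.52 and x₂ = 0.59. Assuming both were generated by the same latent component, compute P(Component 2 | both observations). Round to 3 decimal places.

By Bayes' theorem, P(k | x) = π_k f_k(x) / Σ_j π_j f_j(x).
Since both observations come from the same component, the likelihood for component k is f_k(x₁)·f_k(x₂).
  L_1 = [0.705948] × [0.622374] = 0.439364
  L_2 = [0.695523] × [0.592093] = 0.411815
  L_3 = [0.688988] × [0.582439] = 0.401293
Multiply by the mixture weights:
  π_1·L_1 = 0.56 × 0.439364 = 0.246044
  π_2·L_2 = 0.36 × 0.411815 = 0.148253
  π_3·L_3 = 0.08 × 0.401293 = 0.0321035
Denominator: 0.246044 + 0.148253 + 0.0321035 = 0.426401
Responsibility of Component 2: 0.148253 / 0.426401 ≈ 0.348

0.348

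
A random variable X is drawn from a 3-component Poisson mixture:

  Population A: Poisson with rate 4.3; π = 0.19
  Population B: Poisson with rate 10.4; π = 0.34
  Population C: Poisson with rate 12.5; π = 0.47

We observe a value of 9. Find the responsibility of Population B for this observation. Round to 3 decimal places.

0.507

Apply Bayes' rule: the posterior for each component is proportional to its prior times its likelihood at x.
Evaluate each component's likelihood at the observed value:
  f_A = 0.0187926
  f_B = 0.119364
  f_C = 0.0765149
Unnormalised posteriors:
  π_A·f_A = 0.19 × 0.0187926 = 0.00357059
  π_B·f_B = 0.34 × 0.119364 = 0.0405839
  π_C·f_C = 0.47 × 0.0765149 = 0.035962
Denominator: 0.00357059 + 0.0405839 + 0.035962 = 0.0801165
Responsibility of Population B: 0.0405839 / 0.0801165 ≈ 0.507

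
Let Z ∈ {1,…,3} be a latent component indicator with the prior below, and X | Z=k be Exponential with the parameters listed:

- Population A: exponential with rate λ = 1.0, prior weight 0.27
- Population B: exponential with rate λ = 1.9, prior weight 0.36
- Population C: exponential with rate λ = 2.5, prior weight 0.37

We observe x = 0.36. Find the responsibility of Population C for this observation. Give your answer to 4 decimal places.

0.4135

Apply Bayes' rule: the posterior for each component is proportional to its prior times its likelihood at x.
Component likelihoods at x = 0.36:
  f_A = 1.0·e^(−1.0·0.36) = 1.0·e^(−0.3600) = 0.697676
  f_B = 1.9·e^(−1.9·0.36) = 1.9·e^(−0.6840) = 0.95873
  f_C = 2.5·e^(−2.5·0.36) = 2.5·e^(−0.9000) = 1.01642
Prior × likelihood for each component:
  π_A·f_A = 0.27 × 0.697676 = 0.188373
  π_B·f_B = 0.36 × 0.95873 = 0.345143
  π_C·f_C = 0.37 × 1.01642 = 0.376077
Marginal: 0.188373 + 0.345143 + 0.376077 = 0.909592
So the posterior for Population C is 0.376077 / 0.909592 ≈ 0.4135.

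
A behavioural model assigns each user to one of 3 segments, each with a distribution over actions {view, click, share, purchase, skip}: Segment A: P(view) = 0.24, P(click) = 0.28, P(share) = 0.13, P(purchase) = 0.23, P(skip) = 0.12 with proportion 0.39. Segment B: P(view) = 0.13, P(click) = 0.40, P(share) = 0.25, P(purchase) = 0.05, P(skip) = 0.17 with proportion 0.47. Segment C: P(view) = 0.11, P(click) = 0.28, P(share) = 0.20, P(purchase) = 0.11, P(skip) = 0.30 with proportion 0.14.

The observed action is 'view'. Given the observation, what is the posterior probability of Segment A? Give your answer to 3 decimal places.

Apply Bayes' rule: the posterior for each component is proportional to its prior times its likelihood at x.
Evaluate each component's likelihood at the observed value:
  L_A = 0.24
  L_B = 0.13
  L_C = 0.11
Weight by the priors:
  w_A·L_A = 0.39 × 0.24 = 0.0936
  w_B·L_B = 0.47 × 0.13 = 0.0611
  w_C·L_C = 0.14 × 0.11 = 0.0154
Denominator: 0.0936 + 0.0611 + 0.0154 = 0.1701
Responsibility of Segment A: 0.0936 / 0.1701 ≈ 0.550

0.550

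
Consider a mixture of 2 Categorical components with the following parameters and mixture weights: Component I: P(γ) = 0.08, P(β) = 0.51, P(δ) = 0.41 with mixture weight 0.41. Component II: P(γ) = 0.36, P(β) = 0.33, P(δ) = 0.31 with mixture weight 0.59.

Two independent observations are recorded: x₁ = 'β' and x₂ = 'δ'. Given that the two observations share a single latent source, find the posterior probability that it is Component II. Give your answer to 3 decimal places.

0.413

P(component k | x) = P(Z=k)·f_k(x) / marginal(x), where marginal(x) = Σ_j P(Z=j)·f_j(x).
Since both observations come from the same component, the likelihood for component k is f_k(x₁)·f_k(x₂).
  p_I = [0.51] × [0.41] = 0.2091
  p_II = [0.33] × [0.31] = 0.1023
Weight by the priors:
  P(Z=I)·p_I = 0.41 × 0.2091 = 0.085731
  P(Z=II)·p_II = 0.59 × 0.1023 = 0.060357
Sum: 0.085731 + 0.060357 = 0.146088
P(Component II | x₁,x₂) = 0.060357 / 0.146088 ≈ 0.413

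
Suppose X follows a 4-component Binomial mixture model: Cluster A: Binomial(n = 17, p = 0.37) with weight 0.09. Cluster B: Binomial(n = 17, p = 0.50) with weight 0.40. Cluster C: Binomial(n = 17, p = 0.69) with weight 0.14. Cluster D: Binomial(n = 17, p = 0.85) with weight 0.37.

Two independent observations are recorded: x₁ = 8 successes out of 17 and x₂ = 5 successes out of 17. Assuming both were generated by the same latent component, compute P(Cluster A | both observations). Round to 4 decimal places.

0.3650

The responsibility of component k is π_k f_k(x) divided by Σ_j π_j f_j(x).
Since both observations come from the same component, the likelihood for component k is f_k(x₁)·f_k(x₂).
  f_A = [0.133495] × [0.167743] = 0.0223928
  f_B = [0.185471] × [0.0472107] = 0.00875619
  f_C = [0.0330242] × [0.000762318] = 2.5175e-05
  f_D = [0.000254658] × [3.56238e-07] = 9.07189e-11
Multiply by the mixture weights:
  π_A·f_A = 0.09 × 0.0223928 = 0.00201536
  π_B·f_B = 0.40 × 0.00875619 = 0.00350248
  π_C·f_C = 0.14 × 2.5175e-05 = 3.5245e-06
  π_D·f_D = 0.37 × 9.07189e-11 = 3.3566e-11
Normaliser: 0.00201536 + 0.00350248 + 3.5245e-06 + 3.3566e-11 = 0.00552136
P(Cluster A | x₁, x₂) ≈ 0.3650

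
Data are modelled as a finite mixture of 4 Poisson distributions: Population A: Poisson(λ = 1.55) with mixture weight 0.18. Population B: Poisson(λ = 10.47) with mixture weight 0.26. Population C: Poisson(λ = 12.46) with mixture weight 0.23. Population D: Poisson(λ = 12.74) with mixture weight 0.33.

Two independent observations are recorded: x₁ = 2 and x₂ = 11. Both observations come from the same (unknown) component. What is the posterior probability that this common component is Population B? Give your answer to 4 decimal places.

Apply Bayes' rule: the posterior for each component is proportional to its prior times its likelihood at x.
Since both observations come from the same component, the likelihood for component k is f_k(x₁)·f_k(x₂).
  f_A = [e^(−1.55)·1.55^2/2! = 0.254963] × [6.59685e-07] = 1.68195e-07
  f_B = [e^(−10.47)·10.47^2/2! = 0.00155525] × [0.117813] = 0.000183229
  f_C = [e^(−12.46)·12.46^2/2! = 0.00030109] × [0.109203] = 3.28799e-05
  f_D = [e^(−12.74)·12.74^2/2! = 0.000237901] × [0.105389] = 2.50723e-05
Multiply by the mixture weights:
  w_A·f_A = 0.18 × 1.68195e-07 = 3.02751e-08
  w_B·f_B = 0.26 × 0.000183229 = 4.76396e-05
  w_C·f_C = 0.23 × 3.28799e-05 = 7.56237e-06
  w_D·f_D = 0.33 × 2.50723e-05 = 8.27385e-06
Sum: 3.02751e-08 + 4.76396e-05 + 7.56237e-06 + 8.27385e-06 = 6.35061e-05
P(Population B | x₁,x₂) = 4.76396e-05 / 6.35061e-05 ≈ 0.7502

0.7502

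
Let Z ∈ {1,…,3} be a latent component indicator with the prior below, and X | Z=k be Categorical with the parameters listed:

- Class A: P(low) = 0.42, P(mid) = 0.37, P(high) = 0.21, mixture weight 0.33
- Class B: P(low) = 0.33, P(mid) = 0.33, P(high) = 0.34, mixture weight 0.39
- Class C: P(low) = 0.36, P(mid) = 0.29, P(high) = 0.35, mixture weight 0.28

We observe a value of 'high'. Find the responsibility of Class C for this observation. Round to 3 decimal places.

The responsibility of component k is π_k f_k(x) divided by Σ_j π_j f_j(x).
Categorical probabilities:
  p_A = P(high | comp) = 0.21
  p_B = P(high | comp) = 0.34
  p_C = P(high | comp) = 0.35
Weight by the priors:
  π_A·p_A = 0.33 × 0.21 = 0.0693
  π_B·p_B = 0.39 × 0.34 = 0.1326
  π_C·p_C = 0.28 × 0.35 = 0.098
Marginal: 0.0693 + 0.1326 + 0.098 = 0.2999
So the posterior for Class C is 0.098 / 0.2999 ≈ 0.327.

0.327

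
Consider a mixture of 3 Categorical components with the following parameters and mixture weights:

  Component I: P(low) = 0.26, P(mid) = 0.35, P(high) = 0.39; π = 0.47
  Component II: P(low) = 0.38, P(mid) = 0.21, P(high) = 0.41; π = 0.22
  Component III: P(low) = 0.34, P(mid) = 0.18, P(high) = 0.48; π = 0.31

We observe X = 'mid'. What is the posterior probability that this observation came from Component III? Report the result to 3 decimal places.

P(component k | x) = π_k·f_k(x) / marginal(x), where marginal(x) = Σ_j π_j·f_j(x).
Categorical probabilities:
  p_I = 0.35
  p_II = 0.21
  p_III = 0.18
Weight by the priors:
  π_I·p_I = 0.47 × 0.35 = 0.1645
  π_II·p_II = 0.22 × 0.21 = 0.0462
  π_III·p_III = 0.31 × 0.18 = 0.0558
Denominator: 0.1645 + 0.0462 + 0.0558 = 0.2665
P(Component III | the observation) ≈ 0.209

0.209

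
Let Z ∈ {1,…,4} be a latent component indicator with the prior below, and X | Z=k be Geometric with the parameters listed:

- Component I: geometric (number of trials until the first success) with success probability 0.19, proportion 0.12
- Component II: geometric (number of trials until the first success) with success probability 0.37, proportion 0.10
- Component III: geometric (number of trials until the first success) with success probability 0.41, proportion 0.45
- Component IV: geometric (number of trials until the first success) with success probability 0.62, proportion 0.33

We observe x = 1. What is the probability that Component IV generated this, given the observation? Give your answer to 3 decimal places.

The responsibility of component k is π_k f_k(x) divided by Σ_j π_j f_j(x).
Component likelihoods at x = 1:
  p_I = 0.19
  p_II = 0.37
  p_III = 0.41
  p_IV = 0.62
Prior × likelihood for each component:
  π_I·p_I = 0.12 × 0.19 = 0.0228
  π_II·p_II = 0.10 × 0.37 = 0.037
  π_III·p_III = 0.45 × 0.41 = 0.1845
  π_IV·p_IV = 0.33 × 0.62 = 0.2046
Normaliser: 0.0228 + 0.037 + 0.1845 + 0.2046 = 0.4489
P(Component IV | x) = 0.2046 / 0.4489 ≈ 0.456

0.456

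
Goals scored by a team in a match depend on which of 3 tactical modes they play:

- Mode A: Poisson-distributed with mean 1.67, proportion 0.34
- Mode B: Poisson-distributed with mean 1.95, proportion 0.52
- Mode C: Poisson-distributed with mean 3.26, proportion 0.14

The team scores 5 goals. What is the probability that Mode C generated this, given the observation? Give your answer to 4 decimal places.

By Bayes' theorem, P(k | x) = w_k f_k(x) / Σ_j w_j f_j(x).
Component likelihoods at x = 5 goals:
  p_A = 0.0203765
  p_B = 0.0334286
  p_C = 0.11779
Weight by the priors:
  w_A·p_A = 0.34 × 0.0203765 = 0.00692801
  w_B·p_B = 0.52 × 0.0334286 = 0.0173828
  w_C·p_C = 0.14 × 0.11779 = 0.0164905
Sum: 0.00692801 + 0.0173828 + 0.0164905 = 0.0408014
Responsibility of Mode C: 0.0164905 / 0.0408014 ≈ 0.4042

0.4042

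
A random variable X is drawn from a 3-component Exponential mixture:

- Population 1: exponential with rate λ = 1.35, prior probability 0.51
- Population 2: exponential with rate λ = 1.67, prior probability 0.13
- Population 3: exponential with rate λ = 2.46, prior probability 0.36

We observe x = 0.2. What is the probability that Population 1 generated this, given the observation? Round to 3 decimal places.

Apply Bayes' rule: the posterior for each component is proportional to its prior times its likelihood at x.
Exponential densities:
  f_1 = 1.03056
  f_2 = 1.19581
  f_3 = 1.50405
Unnormalised posteriors:
  w_1·f_1 = 0.51 × 1.03056 = 0.525587
  w_2·f_2 = 0.13 × 1.19581 = 0.155455
  w_3·f_3 = 0.36 × 1.50405 = 0.541458
Denominator: 0.525587 + 0.155455 + 0.541458 = 1.2225
P(Population 1 | x) = 0.525587 / 1.2225 ≈ 0.430

0.430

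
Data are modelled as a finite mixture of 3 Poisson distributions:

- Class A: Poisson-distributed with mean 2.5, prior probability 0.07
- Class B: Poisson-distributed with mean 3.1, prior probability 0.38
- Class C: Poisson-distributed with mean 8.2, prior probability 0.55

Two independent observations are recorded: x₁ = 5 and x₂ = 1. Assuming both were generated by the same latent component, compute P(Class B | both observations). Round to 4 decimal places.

0.8427

P(component k | x) = π_k·f_k(x) / marginal(x), where marginal(x) = Σ_j π_j·f_j(x).
Since both observations come from the same component, the likelihood for component k is f_k(x₁)·f_k(x₂).
  L_A = [e^(−2.5)·2.5^5/5! = 0.0668009] × [0.205212] = 0.0137084
  L_B = [e^(−3.1)·3.1^5/5! = 0.107477] × [0.139653] = 0.0150094
  L_C = [e^(−8.2)·8.2^5/5! = 0.0848542] × [0.00225216] = 0.000191105
Multiply by the mixture weights:
  π_A·L_A = 0.07 × 0.0137084 = 0.000959587
  π_B·L_B = 0.38 × 0.0150094 = 0.00570357
  π_C·L_C = 0.55 × 0.000191105 = 0.000105108
Marginal: 0.000959587 + 0.00570357 + 0.000105108 = 0.00676826
P(Class B | data) = 0.00570357 / 0.00676826 ≈ 0.8427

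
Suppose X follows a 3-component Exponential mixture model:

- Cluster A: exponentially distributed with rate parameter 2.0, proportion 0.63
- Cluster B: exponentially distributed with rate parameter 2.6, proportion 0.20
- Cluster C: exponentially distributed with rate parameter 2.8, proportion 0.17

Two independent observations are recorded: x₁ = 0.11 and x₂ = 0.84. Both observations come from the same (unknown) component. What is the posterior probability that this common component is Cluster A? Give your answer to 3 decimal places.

The responsibility of component k is P(Z=k) f_k(x) divided by Σ_j P(Z=j) f_j(x).
Since both observations come from the same component, the likelihood for component k is f_k(x₁)·f_k(x₂).
  f_A = [2.0·e^(−2.0·0.11) = 2.0·e^(−0.2200) = 1.60504] × [0.372748] = 0.598274
  f_B = [2.6·e^(−2.6·0.11) = 2.6·e^(−0.2860) = 1.95328] × [0.292735] = 0.571794
  f_C = [2.8·e^(−2.8·0.11) = 2.8·e^(−0.3080) = 2.05776] × [0.2665] = 0.548394
Multiply by the mixture weights:
  P(Z=A)·f_A = 0.63 × 0.598274 = 0.376913
  P(Z=B)·f_B = 0.20 × 0.571794 = 0.114359
  P(Z=C)·f_C = 0.17 × 0.548394 = 0.093227
Normaliser: 0.376913 + 0.114359 + 0.093227 = 0.584499
P(Cluster A | x₁, x₂) = 0.376913 / 0.584499 ≈ 0.645

0.645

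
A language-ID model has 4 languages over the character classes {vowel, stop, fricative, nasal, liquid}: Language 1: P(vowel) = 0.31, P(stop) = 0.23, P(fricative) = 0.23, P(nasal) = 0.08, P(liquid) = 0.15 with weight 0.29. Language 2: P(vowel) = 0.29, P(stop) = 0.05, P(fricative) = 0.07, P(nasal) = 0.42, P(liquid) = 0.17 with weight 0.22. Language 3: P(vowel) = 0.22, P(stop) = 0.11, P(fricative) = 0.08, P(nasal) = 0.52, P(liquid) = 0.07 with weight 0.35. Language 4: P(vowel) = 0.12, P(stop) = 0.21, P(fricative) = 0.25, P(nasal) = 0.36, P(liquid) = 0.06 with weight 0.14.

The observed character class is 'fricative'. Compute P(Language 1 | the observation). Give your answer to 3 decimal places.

The responsibility of component k is π_k f_k(x) divided by Σ_j π_j f_j(x).
Component likelihoods at x = 'fricative':
  L_1 = 0.23
  L_2 = 0.07
  L_3 = 0.08
  L_4 = 0.25
Prior × likelihood for each component:
  π_1·L_1 = 0.29 × 0.23 = 0.0667
  π_2·L_2 = 0.22 × 0.07 = 0.0154
  π_3·L_3 = 0.35 × 0.08 = 0.028
  π_4·L_4 = 0.14 × 0.25 = 0.035
Normaliser: 0.0667 + 0.0154 + 0.028 + 0.035 = 0.1451
So the posterior for Language 1 is 0.0667 / 0.1451 ≈ 0.460.

0.460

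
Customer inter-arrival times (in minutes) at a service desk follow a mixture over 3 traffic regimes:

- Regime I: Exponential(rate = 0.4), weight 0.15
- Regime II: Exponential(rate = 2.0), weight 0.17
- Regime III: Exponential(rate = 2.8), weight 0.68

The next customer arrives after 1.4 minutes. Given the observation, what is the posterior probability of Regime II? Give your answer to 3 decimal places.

0.223

Apply Bayes' rule: the posterior for each component is proportional to its prior times its likelihood at x.
Evaluate each component's likelihood at the observed value:
  f_I = 0.4·e^(−0.4·1.4) = 0.4·e^(−0.5600) = 0.228484
  f_II = 2.0·e^(−2.0·1.4) = 2.0·e^(−2.8000) = 0.12162
  f_III = 2.8·e^(−2.8·1.4) = 2.8·e^(−3.9200) = 0.0555551
Weight by the priors:
  π_I·f_I = 0.15 × 0.228484 = 0.0342725
  π_II·f_II = 0.17 × 0.12162 = 0.0206754
  π_III·f_III = 0.68 × 0.0555551 = 0.0377774
Marginal: 0.0342725 + 0.0206754 + 0.0377774 = 0.0927254
P(Regime II | the observation) = 0.0206754 / 0.0927254 ≈ 0.223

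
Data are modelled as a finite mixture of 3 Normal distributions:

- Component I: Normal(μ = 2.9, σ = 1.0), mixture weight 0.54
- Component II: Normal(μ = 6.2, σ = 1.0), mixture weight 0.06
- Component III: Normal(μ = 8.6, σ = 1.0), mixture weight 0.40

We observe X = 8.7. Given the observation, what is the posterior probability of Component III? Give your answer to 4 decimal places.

The responsibility of component k is P(Z=k) f_k(x) divided by Σ_j P(Z=j) f_j(x).
Normal densities:
  f_I = (1/(1.0·√(2π)))·exp(−(8.7−2.9)²/(2·1.0²)) = 0.398942·exp(-16.82000) = 1.97732e-08
  f_II = (1/(1.0·√(2π)))·exp(−(8.7−6.2)²/(2·1.0²)) = 0.398942·exp(-3.12500) = 0.0175283
  f_III = (1/(1.0·√(2π)))·exp(−(8.7−8.6)²/(2·1.0²)) = 0.398942·exp(-0.00500) = 0.396953
Prior × likelihood for each component:
  P(Z=I)·f_I = 0.54 × 1.97732e-08 = 1.06775e-08
  P(Z=II)·f_II = 0.06 × 0.0175283 = 0.0010517
  P(Z=III)·f_III = 0.40 × 0.396953 = 0.158781
Sum: 1.06775e-08 + 0.0010517 + 0.158781 = 0.159833
So the posterior for Component III is 0.158781 / 0.159833 ≈ 0.9934.

0.9934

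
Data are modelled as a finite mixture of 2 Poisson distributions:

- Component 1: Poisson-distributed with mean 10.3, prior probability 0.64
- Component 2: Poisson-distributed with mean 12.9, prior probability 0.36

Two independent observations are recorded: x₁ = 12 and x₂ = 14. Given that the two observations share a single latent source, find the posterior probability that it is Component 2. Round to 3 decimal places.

By Bayes' theorem, P(k | x) = w_k f_k(x) / Σ_j w_j f_j(x).
Since both observations come from the same component, the likelihood for component k is f_k(x₁)·f_k(x₂).
  p_1 = [0.10011] × [0.0583552] = 0.00584193
  p_2 = [0.110749] × [0.101263] = 0.0112147
Weight by the priors:
  w_1·p_1 = 0.64 × 0.00584193 = 0.00373883
  w_2·p_2 = 0.36 × 0.0112147 = 0.00403731
Evidence: 0.00373883 + 0.00403731 = 0.00777614
So the posterior for Component 2 is 0.00403731 / 0.00777614 ≈ 0.519.

0.519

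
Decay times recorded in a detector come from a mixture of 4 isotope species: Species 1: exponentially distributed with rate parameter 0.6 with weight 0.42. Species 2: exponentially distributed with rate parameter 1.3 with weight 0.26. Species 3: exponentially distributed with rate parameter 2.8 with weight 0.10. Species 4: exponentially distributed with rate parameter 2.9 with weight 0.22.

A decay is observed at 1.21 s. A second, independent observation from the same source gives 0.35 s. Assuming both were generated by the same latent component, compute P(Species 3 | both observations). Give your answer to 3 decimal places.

The responsibility of component k is π_k f_k(x) divided by Σ_j π_j f_j(x).
Since both observations come from the same component, the likelihood for component k is f_k(x₁)·f_k(x₂).
  L_1 = [0.290304] × [0.486351] = 0.14119
  L_2 = [0.269649] × [0.824782] = 0.222401
  L_3 = [0.0945733] × [1.05087] = 0.0993843
  L_4 = [0.0867878] × [1.05097] = 0.0912111
Weight by the priors:
  π_1·L_1 = 0.42 × 0.14119 = 0.0592997
  π_2·L_2 = 0.26 × 0.222401 = 0.0578244
  π_3·L_3 = 0.10 × 0.0993843 = 0.00993843
  π_4·L_4 = 0.22 × 0.0912111 = 0.0200664
Normaliser: 0.0592997 + 0.0578244 + 0.00993843 + 0.0200664 = 0.147129
P(Species 3 | x) = 0.00993843 / 0.147129 ≈ 0.068

0.068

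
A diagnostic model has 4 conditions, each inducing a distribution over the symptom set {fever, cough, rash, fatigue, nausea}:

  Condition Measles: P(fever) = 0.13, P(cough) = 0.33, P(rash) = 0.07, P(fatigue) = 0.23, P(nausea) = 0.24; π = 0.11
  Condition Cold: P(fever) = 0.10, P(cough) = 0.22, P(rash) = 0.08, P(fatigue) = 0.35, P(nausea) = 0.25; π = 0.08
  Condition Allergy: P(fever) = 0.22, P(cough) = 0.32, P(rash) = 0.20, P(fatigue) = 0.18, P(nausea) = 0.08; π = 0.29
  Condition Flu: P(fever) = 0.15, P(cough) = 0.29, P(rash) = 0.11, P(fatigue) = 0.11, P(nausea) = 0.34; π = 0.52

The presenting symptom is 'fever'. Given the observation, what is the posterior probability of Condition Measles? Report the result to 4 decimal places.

0.0871

Posterior ∝ prior × likelihood, so P(k | x) ∝ P(Z=k) f_k(x); normalise over all components.
Component likelihoods at x = 'fever':
  f_Measles = 0.13
  f_Cold = 0.1
  f_Allergy = 0.22
  f_Flu = 0.15
Prior × likelihood for each component:
  P(Z=Measles)·f_Measles = 0.11 × 0.13 = 0.0143
  P(Z=Cold)·f_Cold = 0.08 × 0.1 = 0.008
  P(Z=Allergy)·f_Allergy = 0.29 × 0.22 = 0.0638
  P(Z=Flu)·f_Flu = 0.52 × 0.15 = 0.078
Sum: 0.0143 + 0.008 + 0.0638 + 0.078 = 0.1641
P(Condition Measles | data) ≈ 0.0871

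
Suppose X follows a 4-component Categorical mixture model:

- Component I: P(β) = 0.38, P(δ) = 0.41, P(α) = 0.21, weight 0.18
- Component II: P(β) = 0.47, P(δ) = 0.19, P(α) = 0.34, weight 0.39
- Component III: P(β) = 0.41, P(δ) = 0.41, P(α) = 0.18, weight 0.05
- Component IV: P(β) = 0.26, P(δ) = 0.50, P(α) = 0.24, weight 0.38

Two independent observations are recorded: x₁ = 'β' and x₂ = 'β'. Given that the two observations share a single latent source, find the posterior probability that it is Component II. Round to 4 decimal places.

Posterior ∝ prior × likelihood, so P(k | x) ∝ π_k f_k(x); normalise over all components.
Since both observations come from the same component, the likelihood for component k is f_k(x₁)·f_k(x₂).
  f_I = [0.38] × [0.38] = 0.1444
  f_II = [0.47] × [0.47] = 0.2209
  f_III = [0.41] × [0.41] = 0.1681
  f_IV = [0.26] × [0.26] = 0.0676
Multiply by the mixture weights:
  π_I·f_I = 0.18 × 0.1444 = 0.025992
  π_II·f_II = 0.39 × 0.2209 = 0.086151
  π_III·f_III = 0.05 × 0.1681 = 0.008405
  π_IV·f_IV = 0.38 × 0.0676 = 0.025688
Sum: 0.025992 + 0.086151 + 0.008405 + 0.025688 = 0.146236
P(Component II | x₁, x₂) ≈ 0.5891

0.5891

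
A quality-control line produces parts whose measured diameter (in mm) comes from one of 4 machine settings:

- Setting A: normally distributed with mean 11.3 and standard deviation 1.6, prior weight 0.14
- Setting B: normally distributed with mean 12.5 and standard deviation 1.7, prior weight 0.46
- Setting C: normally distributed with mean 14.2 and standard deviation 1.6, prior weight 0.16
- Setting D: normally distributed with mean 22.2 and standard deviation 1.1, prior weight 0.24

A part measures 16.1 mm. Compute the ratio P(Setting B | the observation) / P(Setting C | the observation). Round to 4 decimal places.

Only the two components matter; the odds are (π_i f_i(x)) / (π_j f_j(x)).
Component likelihoods at x = 16.1 mm:
  f_A = (1/(1.6·√(2π)))·exp(−(16.1−11.3)²/(2·1.6²)) = 0.249339·exp(-4.50000) = 0.00276991
  f_B = (1/(1.7·√(2π)))·exp(−(16.1−12.5)²/(2·1.7²)) = 0.234672·exp(-2.24221) = 0.0249276
  f_C = (1/(1.6·√(2π)))·exp(−(16.1−14.2)²/(2·1.6²)) = 0.249339·exp(-0.70508) = 0.123191
  f_D = (1/(1.1·√(2π)))·exp(−(16.1−22.2)²/(2·1.1²)) = 0.362675·exp(-15.37603) = 7.61712e-08
Posterior odds = (π_B·f_B) / (π_C·f_C) = (0.46·0.0249276) / (0.16·0.123191) = 0.0114667 / 0.0197105 ≈ 0.5818

0.5818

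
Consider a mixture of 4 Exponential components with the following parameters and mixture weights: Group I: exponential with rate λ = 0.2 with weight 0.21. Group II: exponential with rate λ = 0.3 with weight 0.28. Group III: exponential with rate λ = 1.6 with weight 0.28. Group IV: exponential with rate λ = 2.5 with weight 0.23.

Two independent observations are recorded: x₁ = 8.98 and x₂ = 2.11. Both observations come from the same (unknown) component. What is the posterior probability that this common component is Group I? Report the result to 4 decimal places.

0.5026

Apply Bayes' rule: the posterior for each component is proportional to its prior times its likelihood at x.
Since both observations come from the same component, the likelihood for component k is f_k(x₁)·f_k(x₂).
  p_I = [0.2·e^(−0.2·8.98) = 0.2·e^(−1.7960) = 0.0331923] × [0.131147] = 0.00435306
  p_II = [0.3·e^(−0.3·8.98) = 0.3·e^(−2.6940) = 0.020283] × [0.159299] = 0.00323106
  p_III = [1.6·e^(−1.6·8.98) = 1.6·e^(−14.3680) = 9.20825e-07] × [0.0546943] = 5.03638e-08
  p_IV = [2.5·e^(−2.5·8.98) = 2.5·e^(−22.4500) = 4.44661e-10] × [0.0127949] = 5.68939e-12
Weight by the priors:
  P(Z=I)·p_I = 0.21 × 0.00435306 = 0.000914143
  P(Z=II)·p_II = 0.28 × 0.00323106 = 0.000904696
  P(Z=III)·p_III = 0.28 × 5.03638e-08 = 1.41019e-08
  P(Z=IV)·p_IV = 0.23 × 5.68939e-12 = 1.30856e-12
Normaliser: 0.000914143 + 0.000904696 + 1.41019e-08 + 1.30856e-12 = 0.00181885
Responsibility of Group I: 0.000914143 / 0.00181885 ≈ 0.5026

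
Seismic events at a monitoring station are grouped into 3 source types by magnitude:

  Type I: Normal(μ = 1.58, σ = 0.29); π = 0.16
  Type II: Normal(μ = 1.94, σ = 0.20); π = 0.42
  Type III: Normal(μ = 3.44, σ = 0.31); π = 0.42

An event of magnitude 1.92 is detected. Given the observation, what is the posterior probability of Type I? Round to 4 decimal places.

0.1172

Posterior ∝ prior × likelihood, so P(k | x) ∝ P(Z=k) f_k(x); normalise over all components.
Component likelihoods at x = 1.92:
  p_I = 0.691881
  p_II = 1.98476
  p_III = 7.74419e-06
Multiply by the mixture weights:
  P(Z=I)·p_I = 0.16 × 0.691881 = 0.110701
  P(Z=II)·p_II = 0.42 × 1.98476 = 0.8336
  P(Z=III)·p_III = 0.42 × 7.74419e-06 = 3.25256e-06
Marginal: 0.110701 + 0.8336 + 3.25256e-06 = 0.944305
P(Type I | x) ≈ 0.1172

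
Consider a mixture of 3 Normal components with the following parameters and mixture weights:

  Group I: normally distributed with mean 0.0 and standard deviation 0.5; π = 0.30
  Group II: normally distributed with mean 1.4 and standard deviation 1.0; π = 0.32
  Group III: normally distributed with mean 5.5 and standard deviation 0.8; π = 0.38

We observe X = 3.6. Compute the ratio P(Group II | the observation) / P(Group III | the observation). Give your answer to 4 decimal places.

1.0053

The posterior odds equal the prior odds times the likelihood ratio: (P(Z=i)/P(Z=j))·(f_i(x)/f_j(x)).
Normal densities:
  f_I = (1/(0.5·√(2π)))·exp(−(3.6−0.0)²/(2·0.5²)) = 0.797885·exp(-25.92000) = 4.41598e-12
  f_II = (1/(1.0·√(2π)))·exp(−(3.6−1.4)²/(2·1.0²)) = 0.398942·exp(-2.42000) = 0.0354746
  f_III = (1/(0.8·√(2π)))·exp(−(3.6−5.5)²/(2·0.8²)) = 0.498678·exp(-2.82031) = 0.0297149
Odds = (0.32/0.38) × (0.0354746/0.0297149) = 0.842105 × 1.19383 ≈ 1.0053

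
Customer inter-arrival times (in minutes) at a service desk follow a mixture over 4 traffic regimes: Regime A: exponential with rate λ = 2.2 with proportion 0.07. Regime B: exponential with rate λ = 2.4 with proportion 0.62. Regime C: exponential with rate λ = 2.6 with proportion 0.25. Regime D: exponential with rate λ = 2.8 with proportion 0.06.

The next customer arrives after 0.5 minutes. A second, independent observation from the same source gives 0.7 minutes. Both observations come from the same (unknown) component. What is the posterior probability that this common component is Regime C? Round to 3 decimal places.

0.236

By Bayes' theorem, P(k | x) = π_k f_k(x) / Σ_j π_j f_j(x).
Since both observations come from the same component, the likelihood for component k is f_k(x₁)·f_k(x₂).
  L_A = [2.2·e^(−2.2·0.5) = 2.2·e^(−1.1000) = 0.732316] × [0.471638] = 0.345389
  L_B = [2.4·e^(−2.4·0.5) = 2.4·e^(−1.2000) = 0.722866] × [0.447298] = 0.323336
  L_C = [2.6·e^(−2.6·0.5) = 2.6·e^(−1.3000) = 0.708583] × [0.421267] = 0.298502
  L_D = [2.8·e^(−2.8·0.5) = 2.8·e^(−1.4000) = 0.690471] × [0.394404] = 0.272324
Unnormalised posteriors:
  π_A·L_A = 0.07 × 0.345389 = 0.0241772
  π_B·L_B = 0.62 × 0.323336 = 0.200468
  π_C·L_C = 0.25 × 0.298502 = 0.0746256
  π_D·L_D = 0.06 × 0.272324 = 0.0163395
Marginal: 0.0241772 + 0.200468 + 0.0746256 + 0.0163395 = 0.315611
P(Regime C | x₁,x₂) = 0.0746256 / 0.315611 ≈ 0.236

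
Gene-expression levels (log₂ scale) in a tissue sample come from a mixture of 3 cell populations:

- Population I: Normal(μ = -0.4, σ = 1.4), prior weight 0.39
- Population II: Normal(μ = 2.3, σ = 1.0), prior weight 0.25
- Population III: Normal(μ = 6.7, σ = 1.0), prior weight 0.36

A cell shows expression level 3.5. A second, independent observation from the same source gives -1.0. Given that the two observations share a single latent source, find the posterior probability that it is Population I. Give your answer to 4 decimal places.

Apply Bayes' rule: the posterior for each component is proportional to its prior times its likelihood at x.
Since both observations come from the same component, the likelihood for component k is f_k(x₁)·f_k(x₂).
  f_I = [(1/(1.4·√(2π)))·exp(−(3.5−-0.4)²/(2·1.4²)) = 0.284959·exp(-3.88010) = 0.00588403] × [0.259955] = 0.00152958
  f_II = [(1/(1.0·√(2π)))·exp(−(3.5−2.3)²/(2·1.0²)) = 0.398942·exp(-0.72000) = 0.194186] × [0.00172257] = 0.000334499
  f_III = [(1/(1.0·√(2π)))·exp(−(3.5−6.7)²/(2·1.0²)) = 0.398942·exp(-5.12000) = 0.00238409] × [5.32415e-14] = 1.26932e-16
Multiply by the mixture weights:
  P(Z=I)·f_I = 0.39 × 0.00152958 = 0.000596537
  P(Z=II)·f_II = 0.25 × 0.000334499 = 8.36247e-05
  P(Z=III)·f_III = 0.36 × 1.26932e-16 = 4.56957e-17
Denominator: 0.000596537 + 8.36247e-05 + 4.56957e-17 = 0.000680162
So the posterior for Population I is 0.000596537 / 0.000680162 ≈ 0.8771.

0.8771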